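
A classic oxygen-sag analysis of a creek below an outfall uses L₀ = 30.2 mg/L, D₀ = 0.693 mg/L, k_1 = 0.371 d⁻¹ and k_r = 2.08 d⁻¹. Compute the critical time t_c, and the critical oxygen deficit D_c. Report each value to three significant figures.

At the critical point dD/dt = 0, so k_1 L₀ e^(−k_1 t) = k_r D. Substituting D(t) from the Streeter–Phelps equation and solving for t gives
t_c = ln[(k_r/k_1)(1 − D₀(k_r−k_1)/(k_1 L₀))] / (k_r−k_1).
Here k_r−k_1 = 1.709 d⁻¹ and 1 − D₀(k_r−k_1)/(k_1 L₀) = 1 − 0.693×1.709/(0.371×30.2) = 0.8943, so
t_c = ln(5.606 × 0.8943) / 1.709 = 1.612 / 1.709 = 0.9434 d.
L(t_c) = L₀ e^(−k_1 t_c) = 30.2 × 0.7047 = 21.28 mg/L, and at the critical point k_r D_c = k_1 L, so D_c = (0.371/2.08) × 21.28 = 3.796 mg/L.

t_c ≈ 0.943 d; D_c ≈ 3.80 mg/L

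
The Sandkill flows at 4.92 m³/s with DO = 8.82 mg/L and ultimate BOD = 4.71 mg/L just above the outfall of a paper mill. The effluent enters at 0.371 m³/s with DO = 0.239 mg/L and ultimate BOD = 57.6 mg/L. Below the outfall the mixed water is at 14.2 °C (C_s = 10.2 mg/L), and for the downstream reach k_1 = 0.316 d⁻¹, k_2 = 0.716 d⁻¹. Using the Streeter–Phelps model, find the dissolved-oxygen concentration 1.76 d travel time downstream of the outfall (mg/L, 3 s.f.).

Mixed DO = (4.92×8.82 + 0.371×0.239)/(4.92+0.371) = 43.48/5.291 = 8.218 mg/L.
Mixed L₀ = (4.92×4.71 + 0.371×57.6)/(5.291) = 44.54/5.291 = 8.419 mg/L.
Initial deficit D₀ = C_s − DO₀ = 10.2 − 8.218 = 1.982 mg/L.
D(1.76) = [0.316×8.419/(0.716−0.316)](e^(−0.316×1.76) − e^(−0.716×1.76)) + 1.982 e^(−0.716×1.76)
= 6.651 × (0.5734 − 0.2836) + 1.982 × 0.2836 = 2.489 mg/L.
DO = 10.2 − 2.489 = 7.711 mg/L.

DO ≈ 7.71 mg/L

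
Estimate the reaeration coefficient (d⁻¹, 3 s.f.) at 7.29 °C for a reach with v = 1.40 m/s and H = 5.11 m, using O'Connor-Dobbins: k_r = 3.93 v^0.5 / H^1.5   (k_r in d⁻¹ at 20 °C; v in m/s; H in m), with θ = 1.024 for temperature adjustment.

k_r(20) = 3.93 × 1.40^0.5 / 5.11^1.5 = 3.93 × 1.183 / 11.55 = 0.4026 d⁻¹.
k_r(7.29) = 0.4026 × 1.024^(7.29−20) = 0.4026 × 0.7398 = 0.2978 d⁻¹.

k_r ≈ 0.298 d⁻¹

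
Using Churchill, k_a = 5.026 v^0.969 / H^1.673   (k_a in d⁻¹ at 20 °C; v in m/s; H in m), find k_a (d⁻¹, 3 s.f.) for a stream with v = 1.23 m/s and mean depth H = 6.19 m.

k_a ≈ 0.291 d⁻¹

k_a = 5.026 × 1.23^0.969 / 6.19^1.673 = 5.026 × 1.222 / 21.11 = 0.2910 d⁻¹.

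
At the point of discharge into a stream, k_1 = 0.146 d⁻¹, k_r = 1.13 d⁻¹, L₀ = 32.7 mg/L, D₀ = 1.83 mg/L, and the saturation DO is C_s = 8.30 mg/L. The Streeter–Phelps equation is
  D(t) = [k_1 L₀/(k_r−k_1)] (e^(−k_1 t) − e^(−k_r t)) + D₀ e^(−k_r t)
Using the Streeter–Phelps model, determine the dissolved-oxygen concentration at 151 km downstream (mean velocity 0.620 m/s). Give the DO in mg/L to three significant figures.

DO ≈ 5.21 mg/L

Travel time t = x/v = 151 km / (0.620 m/s) = 151000 m / 0.620 m/s = 243500 s = 2.819 d.
k_1 L₀/(k_r−k_1) = 0.146×32.7/(1.13−0.146) = 4.774/0.9840 = 4.852 mg/L.
e^(−k_1 t) = e^(−0.146×2.819) = 0.6626; e^(−k_r t) = e^(−1.13×2.819) = 0.04137.
D = 4.852 × (0.6626 − 0.04137) + 1.83 × 0.04137 = 3.014 + 0.07570 = 3.090 mg/L.
DO = C_s − D = 8.30 − 3.090 = 5.210 mg/L.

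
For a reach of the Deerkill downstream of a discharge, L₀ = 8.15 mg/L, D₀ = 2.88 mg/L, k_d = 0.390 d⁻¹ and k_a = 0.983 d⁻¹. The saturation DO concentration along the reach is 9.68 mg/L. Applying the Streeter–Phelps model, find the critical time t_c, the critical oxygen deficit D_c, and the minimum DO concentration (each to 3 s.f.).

t_c ≈ 0.259 d; D_c ≈ 2.92 mg/L; min DO ≈ 6.76 mg/L

t_c = [1/(k_a−k_d)] ln[(k_a/k_d)(1 − D₀(k_a−k_d)/(k_d L₀))]
= [1/(0.983−0.390)] ln[(0.983/0.390)(1 − 2.88×0.5930/(0.390×8.15))]
= (1/0.5930) ln[2.521 × 0.4627] = 1.686 × ln(1.166) = 1.686 × 0.1538 = 0.2593 d.
L(t_c) = L₀ e^(−k_d t_c) = 8.15 × 0.9038 = 7.366 mg/L, and at the critical point k_a D_c = k_d L, so D_c = (0.390/0.983) × 7.366 = 2.922 mg/L.
Minimum DO = C_s − D_c = 9.68 − 2.922 = 6.758 mg/L.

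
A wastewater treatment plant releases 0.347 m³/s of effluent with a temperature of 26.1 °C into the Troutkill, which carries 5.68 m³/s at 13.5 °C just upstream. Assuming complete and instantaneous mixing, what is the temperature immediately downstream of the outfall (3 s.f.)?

Flow-weighted mixing: C = (Q_r C_r + Q_w C_w)/(Q_r + Q_w)
= (5.68×13.5 + 0.347×26.1)/(5.68 + 0.347) = 85.74/6.027 = 14.23 °C.

14.2 °C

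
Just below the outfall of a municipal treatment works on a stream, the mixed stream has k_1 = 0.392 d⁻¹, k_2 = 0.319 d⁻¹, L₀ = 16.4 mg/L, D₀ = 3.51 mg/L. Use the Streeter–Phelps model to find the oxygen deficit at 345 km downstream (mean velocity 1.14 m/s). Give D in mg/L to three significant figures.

D ≈ 7.65 mg/L

Travel time t = x/v = 345 km / (1.14 m/s) = 345000 m / 1.14 m/s = 302600 s = 3.503 d.
k_1 L₀/(k_2−k_1) = 0.392×16.4/(0.319−0.392) = 6.429/-0.07300 = -88.07 mg/L.
e^(−k_1 t) = e^(−0.392×3.503) = 0.2533; e^(−k_2 t) = e^(−0.319×3.503) = 0.3271.
D = -88.07 × (0.2533 − 0.3271) + 3.51 × 0.3271 = 6.500 + 1.148 = 7.648 mg/L.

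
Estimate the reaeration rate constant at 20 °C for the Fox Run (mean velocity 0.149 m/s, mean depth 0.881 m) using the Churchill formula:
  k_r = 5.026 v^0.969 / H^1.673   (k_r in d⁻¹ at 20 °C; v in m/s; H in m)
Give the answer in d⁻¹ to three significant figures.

k_r ≈ 0.982 d⁻¹

k_r = 5.026 × 0.149^0.969 / 0.881^1.673 = 5.026 × 0.1581 / 0.8090 = 0.9820 d⁻¹.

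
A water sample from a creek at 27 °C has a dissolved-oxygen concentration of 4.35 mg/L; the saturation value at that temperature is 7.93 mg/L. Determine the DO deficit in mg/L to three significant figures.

D = C_s − C = 7.93 − 4.35 = 3.58 mg/L.

D ≈ 3.58 mg/L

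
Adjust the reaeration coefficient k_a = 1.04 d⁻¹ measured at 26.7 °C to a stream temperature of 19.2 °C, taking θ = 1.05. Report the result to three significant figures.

k_a ≈ 0.721 d⁻¹

k_a(T₂) = k_a(T₁) · θ^(T₂−T₁) = 1.04 × 1.05^(19.2−26.7)
= 1.04 × 1.05^-7.50 = 1.04 × 0.6936 = 0.7213 d⁻¹.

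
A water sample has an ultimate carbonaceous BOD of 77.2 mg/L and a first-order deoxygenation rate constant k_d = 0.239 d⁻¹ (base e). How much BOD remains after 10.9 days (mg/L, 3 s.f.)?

L_t = L₀ e^(−k_d t) = 77.2 × e^(−0.239×10.9) = 77.2 × 0.07390 = 5.705 mg/L.

L ≈ 5.70 mg/L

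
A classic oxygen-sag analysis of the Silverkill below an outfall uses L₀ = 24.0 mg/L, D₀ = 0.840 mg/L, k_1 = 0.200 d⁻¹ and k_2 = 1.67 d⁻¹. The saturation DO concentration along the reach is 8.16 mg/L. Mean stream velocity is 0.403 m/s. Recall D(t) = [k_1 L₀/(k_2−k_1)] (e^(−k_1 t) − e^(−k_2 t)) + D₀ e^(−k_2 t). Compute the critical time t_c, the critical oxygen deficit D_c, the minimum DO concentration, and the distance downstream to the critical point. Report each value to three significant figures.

t_c = [1/(k_2−k_1)] ln[(k_2/k_1)(1 − D₀(k_2−k_1)/(k_1 L₀))]
= [1/(1.67−0.200)] ln[(1.67/0.200)(1 − 0.840×1.470/(0.200×24.0))]
= (1/1.470) ln[8.350 × 0.7428] = 0.6803 × ln(6.202) = 0.6803 × 1.825 = 1.241 d.
L(t_c) = L₀ e^(−k_1 t_c) = 24.0 × 0.7801 = 18.72 mg/L, and at the critical point k_2 D_c = k_1 L, so D_c = (0.200/1.67) × 18.72 = 2.242 mg/L.
Minimum DO = C_s − D_c = 8.16 − 2.242 = 5.918 mg/L.
x_c = v t_c = 0.403 m/s × 1.241 d × 86400 s/d = 43220 m ≈ 43.2 km.

t_c ≈ 1.24 d; D_c ≈ 2.24 mg/L; min DO ≈ 5.92 mg/L; x_c ≈ 43.2 km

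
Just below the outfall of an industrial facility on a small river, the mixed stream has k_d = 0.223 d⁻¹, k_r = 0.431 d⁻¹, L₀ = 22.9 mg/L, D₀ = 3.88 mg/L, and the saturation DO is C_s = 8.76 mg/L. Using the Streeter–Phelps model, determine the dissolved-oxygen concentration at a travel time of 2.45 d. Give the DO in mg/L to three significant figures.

k_d L₀/(k_r−k_d) = 0.223×22.9/(0.431−0.223) = 5.107/0.2080 = 24.55 mg/L.
e^(−k_d t) = e^(−0.223×2.450) = 0.5791; e^(−k_r t) = e^(−0.431×2.450) = 0.3479.
D = 24.55 × (0.5791 − 0.3479) + 3.88 × 0.3479 = 5.676 + 1.350 = 7.026 mg/L.
DO = C_s − D = 8.76 − 7.026 = 1.734 mg/L.

DO ≈ 1.73 mg/L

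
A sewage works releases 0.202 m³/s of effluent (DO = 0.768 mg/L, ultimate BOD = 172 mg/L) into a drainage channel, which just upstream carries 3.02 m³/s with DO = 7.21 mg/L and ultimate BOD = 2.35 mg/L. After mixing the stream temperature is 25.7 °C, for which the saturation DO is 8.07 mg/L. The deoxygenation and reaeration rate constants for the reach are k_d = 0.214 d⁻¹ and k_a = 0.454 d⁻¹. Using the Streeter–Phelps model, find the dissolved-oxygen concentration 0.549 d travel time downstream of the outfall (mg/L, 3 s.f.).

DO ≈ 5.81 mg/L

Mixed DO = (3.02×7.21 + 0.202×0.768)/(3.02+0.202) = 21.93/3.222 = 6.806 mg/L.
Mixed L₀ = (3.02×2.35 + 0.202×172)/(3.222) = 41.84/3.222 = 12.99 mg/L.
Initial deficit D₀ = C_s − DO₀ = 8.07 − 6.806 = 1.264 mg/L.
D(0.549) = [0.214×12.99/(0.454−0.214)](e^(−0.214×0.549) − e^(−0.454×0.549)) + 1.264 e^(−0.454×0.549)
= 11.58 × (0.8892 − 0.7794) + 1.264 × 0.7794 = 2.256 mg/L.
DO = 8.07 − 2.256 = 5.814 mg/L.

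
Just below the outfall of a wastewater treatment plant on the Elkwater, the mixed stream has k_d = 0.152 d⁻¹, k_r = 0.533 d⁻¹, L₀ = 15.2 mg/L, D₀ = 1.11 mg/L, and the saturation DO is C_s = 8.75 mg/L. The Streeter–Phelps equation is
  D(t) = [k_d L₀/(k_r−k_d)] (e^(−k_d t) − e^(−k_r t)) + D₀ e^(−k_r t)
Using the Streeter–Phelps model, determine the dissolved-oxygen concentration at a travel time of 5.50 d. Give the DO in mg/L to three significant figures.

DO ≈ 6.39 mg/L

k_d L₀/(k_r−k_d) = 0.152×15.2/(0.533−0.152) = 2.310/0.3810 = 6.064 mg/L.
e^(−k_d t) = e^(−0.152×5.500) = 0.4334; e^(−k_r t) = e^(−0.533×5.500) = 0.05332.
D = 6.064 × (0.4334 − 0.05332) + 1.11 × 0.05332 = 2.305 + 0.05918 = 2.364 mg/L.
DO = C_s − D = 8.75 − 2.364 = 6.386 mg/L.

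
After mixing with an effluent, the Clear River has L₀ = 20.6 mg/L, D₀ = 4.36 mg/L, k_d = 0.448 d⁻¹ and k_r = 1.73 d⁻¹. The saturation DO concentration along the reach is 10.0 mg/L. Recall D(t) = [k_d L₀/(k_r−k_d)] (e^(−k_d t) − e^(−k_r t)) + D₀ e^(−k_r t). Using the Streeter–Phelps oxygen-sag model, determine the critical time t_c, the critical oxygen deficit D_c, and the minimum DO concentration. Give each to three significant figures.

t_c = [1/(k_r−k_d)] ln[(k_r/k_d)(1 − D₀(k_r−k_d)/(k_d L₀))]
= [1/(1.73−0.448)] ln[(1.73/0.448)(1 − 4.36×1.282/(0.448×20.6))]
= (1/1.282) ln[3.862 × 0.3943] = 0.7800 × ln(1.523) = 0.7800 × 0.4205 = 0.3280 d.
D_c = (k_d/k_r) L₀ e^(−k_d t_c) = (0.448/1.73) × 20.6 × e^(−0.448×0.3280) = 0.2590 × 20.6 × 0.8633 = 4.605 mg/L.
Minimum DO = C_s − D_c = 10.0 − 4.605 = 5.395 mg/L.

t_c ≈ 0.328 d; D_c ≈ 4.61 mg/L; min DO ≈ 5.39 mg/L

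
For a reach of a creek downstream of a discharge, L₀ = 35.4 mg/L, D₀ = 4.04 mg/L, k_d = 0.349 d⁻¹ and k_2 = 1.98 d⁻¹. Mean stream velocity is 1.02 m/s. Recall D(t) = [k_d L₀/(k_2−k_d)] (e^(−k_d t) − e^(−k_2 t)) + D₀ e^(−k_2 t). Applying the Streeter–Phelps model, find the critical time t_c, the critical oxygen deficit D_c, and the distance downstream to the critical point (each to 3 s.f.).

t_c ≈ 0.597 d; D_c ≈ 5.07 mg/L; x_c ≈ 52.6 km

With k_2/k_d = 5.673 and 1 − D₀(k_2−k_d)/(k_d L₀) = 0.4667,
t_c = ln(5.673 × 0.4667) / (1.98 − 0.349) = ln(2.648) / 1.631 = 0.9736/1.631 = 0.5969 d.
D_c = (k_d/k_2) L₀ e^(−k_d t_c) = (0.349/1.98) × 35.4 × e^(−0.349×0.5969) = 0.1763 × 35.4 × 0.8119 = 5.066 mg/L.
x_c = v t_c = 1.02 m/s × 0.5969 d × 86400 s/d = 52610 m ≈ 52.6 km.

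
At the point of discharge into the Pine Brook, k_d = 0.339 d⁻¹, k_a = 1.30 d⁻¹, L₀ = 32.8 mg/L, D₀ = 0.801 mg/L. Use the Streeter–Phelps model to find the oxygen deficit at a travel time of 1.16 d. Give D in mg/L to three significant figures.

k_d L₀/(k_a−k_d) = 0.339×32.8/(1.30−0.339) = 11.12/0.9610 = 11.57 mg/L.
e^(−k_d t) = e^(−0.339×1.160) = 0.6749; e^(−k_a t) = e^(−1.30×1.160) = 0.2214.
D = 11.57 × (0.6749 − 0.2214) + 0.801 × 0.2214 = 5.247 + 0.1773 = 5.425 mg/L.

D ≈ 5.42 mg/L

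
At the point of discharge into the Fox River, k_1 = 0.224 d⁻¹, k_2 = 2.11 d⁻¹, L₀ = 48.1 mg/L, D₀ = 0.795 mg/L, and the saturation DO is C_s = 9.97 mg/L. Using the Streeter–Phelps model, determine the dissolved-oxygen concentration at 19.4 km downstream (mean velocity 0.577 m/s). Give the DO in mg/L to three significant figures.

DO ≈ 6.90 mg/L

Travel time t = x/v = 19.4 km / (0.577 m/s) = 19400 m / 0.577 m/s = 33620 s = 0.3891 d.
k_1 L₀/(k_2−k_1) = 0.224×48.1/(2.11−0.224) = 10.77/1.886 = 5.713 mg/L.
e^(−k_1 t) = e^(−0.224×0.3891) = 0.9165; e^(−k_2 t) = e^(−2.11×0.3891) = 0.4399.
D = 5.713 × (0.9165 − 0.4399) + 0.795 × 0.4399 = 2.723 + 0.3498 = 3.072 mg/L.
DO = C_s − D = 9.97 − 3.072 = 6.898 mg/L.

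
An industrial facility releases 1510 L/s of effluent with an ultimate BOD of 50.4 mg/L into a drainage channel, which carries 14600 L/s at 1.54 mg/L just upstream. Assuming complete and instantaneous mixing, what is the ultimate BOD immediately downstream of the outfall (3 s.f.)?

Flow-weighted mixing: C = (Q_r C_r + Q_w C_w)/(Q_r + Q_w)
= (14600×1.54 + 1510×50.4)/(14600 + 1510) = 98590/16110 = 6.120 mg/L.

6.12 mg/L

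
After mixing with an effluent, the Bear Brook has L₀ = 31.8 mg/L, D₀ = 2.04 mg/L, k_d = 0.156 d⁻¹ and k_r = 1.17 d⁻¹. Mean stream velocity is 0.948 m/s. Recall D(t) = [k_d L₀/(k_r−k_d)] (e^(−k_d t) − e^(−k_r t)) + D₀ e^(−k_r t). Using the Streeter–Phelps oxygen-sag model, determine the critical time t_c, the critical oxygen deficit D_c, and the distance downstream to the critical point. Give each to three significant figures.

t_c = [1/(k_r−k_d)] ln[(k_r/k_d)(1 − D₀(k_r−k_d)/(k_d L₀))]
= [1/(1.17−0.156)] ln[(1.17/0.156)(1 − 2.04×1.014/(0.156×31.8))]
= (1/1.014) ln[7.500 × 0.5830] = 0.9862 × ln(4.373) = 0.9862 × 1.475 = 1.455 d.
L(t_c) = L₀ e^(−k_d t_c) = 31.8 × 0.7969 = 25.34 mg/L, and at the critical point k_r D_c = k_d L, so D_c = (0.156/1.17) × 25.34 = 3.379 mg/L.
x_c = v t_c = 0.948 m/s × 1.455 d × 86400 s/d = 119200 m ≈ 119 km.

t_c ≈ 1.45 d; D_c ≈ 3.38 mg/L; x_c ≈ 119 km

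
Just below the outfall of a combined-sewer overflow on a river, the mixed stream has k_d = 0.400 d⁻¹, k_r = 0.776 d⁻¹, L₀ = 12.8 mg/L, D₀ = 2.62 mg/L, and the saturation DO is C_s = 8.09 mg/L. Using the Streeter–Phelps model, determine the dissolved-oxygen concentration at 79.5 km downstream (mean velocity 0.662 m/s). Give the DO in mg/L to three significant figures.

Travel time t = x/v = 79.5 km / (0.662 m/s) = 79500 m / 0.662 m/s = 120100 s = 1.390 d.
k_d L₀/(k_r−k_d) = 0.400×12.8/(0.776−0.400) = 5.120/0.3760 = 13.62 mg/L.
e^(−k_d t) = e^(−0.400×1.390) = 0.5735; e^(−k_r t) = e^(−0.776×1.390) = 0.3401.
D = 13.62 × (0.5735 − 0.3401) + 2.62 × 0.3401 = 3.179 + 0.8910 = 4.070 mg/L.
DO = C_s − D = 8.09 − 4.070 = 4.020 mg/L.

DO ≈ 4.02 mg/L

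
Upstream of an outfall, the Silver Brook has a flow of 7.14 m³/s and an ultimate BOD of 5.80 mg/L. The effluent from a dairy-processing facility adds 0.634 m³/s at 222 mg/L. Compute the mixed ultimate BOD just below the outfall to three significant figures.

Flow-weighted mixing: C = (Q_r C_r + Q_w C_w)/(Q_r + Q_w)
= (7.14×5.80 + 0.634×222)/(7.14 + 0.634) = 182.2/7.774 = 23.43 mg/L.

23.4 mg/L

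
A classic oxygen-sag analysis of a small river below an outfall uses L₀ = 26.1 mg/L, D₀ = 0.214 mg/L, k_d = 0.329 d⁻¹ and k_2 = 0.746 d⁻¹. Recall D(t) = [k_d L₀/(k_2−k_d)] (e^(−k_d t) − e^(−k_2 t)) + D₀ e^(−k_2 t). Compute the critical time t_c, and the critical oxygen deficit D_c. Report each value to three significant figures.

At the critical point dD/dt = 0, so k_d L₀ e^(−k_d t) = k_2 D. Substituting D(t) from the Streeter–Phelps equation and solving for t gives
t_c = ln[(k_2/k_d)(1 − D₀(k_2−k_d)/(k_d L₀))] / (k_2−k_d).
Here k_2−k_d = 0.4170 d⁻¹ and 1 − D₀(k_2−k_d)/(k_d L₀) = 1 − 0.214×0.4170/(0.329×26.1) = 0.9896, so
t_c = ln(2.267 × 0.9896) / 0.4170 = 0.8082 / 0.4170 = 1.938 d.
L(t_c) = L₀ e^(−k_d t_c) = 26.1 × 0.5285 = 13.79 mg/L, and at the critical point k_2 D_c = k_d L, so D_c = (0.329/0.746) × 13.79 = 6.084 mg/L.

t_c ≈ 1.94 d; D_c ≈ 6.08 mg/L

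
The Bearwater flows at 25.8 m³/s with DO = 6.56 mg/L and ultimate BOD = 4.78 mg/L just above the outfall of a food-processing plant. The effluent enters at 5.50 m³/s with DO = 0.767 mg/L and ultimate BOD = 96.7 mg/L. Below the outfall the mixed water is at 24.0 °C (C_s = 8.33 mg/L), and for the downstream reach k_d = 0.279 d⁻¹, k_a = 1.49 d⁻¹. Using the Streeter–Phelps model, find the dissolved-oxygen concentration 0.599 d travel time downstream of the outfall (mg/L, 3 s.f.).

DO ≈ 5.08 mg/L

Mixed DO = (25.8×6.56 + 5.50×0.767)/(25.8+5.50) = 173.5/31.30 = 5.542 mg/L.
Mixed L₀ = (25.8×4.78 + 5.50×96.7)/(31.30) = 655.2/31.30 = 20.93 mg/L.
Initial deficit D₀ = C_s − DO₀ = 8.33 − 5.542 = 2.788 mg/L.
D(0.599) = [0.279×20.93/(1.49−0.279)](e^(−0.279×0.599) − e^(−1.49×0.599)) + 2.788 e^(−1.49×0.599)
= 4.823 × (0.8461 − 0.4096) + 2.788 × 0.4096 = 3.247 mg/L.
DO = 8.33 − 3.247 = 5.083 mg/L.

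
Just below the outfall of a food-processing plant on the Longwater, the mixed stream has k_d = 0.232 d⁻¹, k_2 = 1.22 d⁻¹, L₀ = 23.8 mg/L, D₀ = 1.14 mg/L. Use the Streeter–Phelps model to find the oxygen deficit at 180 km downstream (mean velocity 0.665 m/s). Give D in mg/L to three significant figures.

D ≈ 2.60 mg/L

Travel time t = x/v = 180 km / (0.665 m/s) = 180000 m / 0.665 m/s = 270700 s = 3.133 d.
k_d L₀/(k_2−k_d) = 0.232×23.8/(1.22−0.232) = 5.522/0.9880 = 5.589 mg/L.
e^(−k_d t) = e^(−0.232×3.133) = 0.4834; e^(−k_2 t) = e^(−1.22×3.133) = 0.02188.
D = 5.589 × (0.4834 − 0.02188) + 1.14 × 0.02188 = 2.580 + 0.02495 = 2.604 mg/L.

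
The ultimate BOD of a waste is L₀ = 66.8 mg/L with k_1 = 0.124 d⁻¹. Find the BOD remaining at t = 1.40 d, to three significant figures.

L_t = L₀ e^(−k_1 t) = 66.8 × e^(−0.124×1.40) = 66.8 × 0.8406 = 56.15 mg/L.

L ≈ 56.2 mg/L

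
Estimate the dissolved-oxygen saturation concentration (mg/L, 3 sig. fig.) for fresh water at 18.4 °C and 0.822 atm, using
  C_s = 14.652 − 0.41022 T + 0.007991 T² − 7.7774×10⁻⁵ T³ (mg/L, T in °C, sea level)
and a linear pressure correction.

At sea level: C_s = 14.652 − 0.41022×18.4 + 0.007991×18.4² − 7.7774×10⁻⁵×18.4³ = 9.325 mg/L.
Pressure correction: C_s' = 9.325 × 0.822 = 7.665 mg/L.

C_s ≈ 7.67 mg/L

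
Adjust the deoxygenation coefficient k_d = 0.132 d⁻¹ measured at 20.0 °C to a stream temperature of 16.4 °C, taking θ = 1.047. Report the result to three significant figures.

k_d(T₂) = k_d(T₁) · θ^(T₂−T₁) = 0.132 × 1.047^(16.4−20.0)
= 0.132 × 1.047^-3.60 = 0.132 × 0.8476 = 0.1119 d⁻¹.

k_d ≈ 0.112 d⁻¹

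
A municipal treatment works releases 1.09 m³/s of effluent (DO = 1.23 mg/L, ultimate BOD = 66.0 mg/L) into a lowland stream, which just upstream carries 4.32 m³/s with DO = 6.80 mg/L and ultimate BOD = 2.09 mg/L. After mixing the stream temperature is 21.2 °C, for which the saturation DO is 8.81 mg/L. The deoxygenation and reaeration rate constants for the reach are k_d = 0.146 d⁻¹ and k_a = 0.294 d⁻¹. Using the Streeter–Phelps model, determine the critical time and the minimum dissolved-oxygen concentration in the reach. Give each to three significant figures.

Mixed DO = (4.32×6.80 + 1.09×1.23)/(4.32+1.09) = 30.72/5.410 = 5.678 mg/L.
Mixed L₀ = (4.32×2.09 + 1.09×66.0)/(5.410) = 80.97/5.410 = 14.97 mg/L.
Initial deficit D₀ = C_s − DO₀ = 8.81 − 5.678 = 3.132 mg/L.
t_c = (1/0.1480) ln[(0.294/0.146)(1 − 3.132×0.1480/(0.146×14.97))] = 6.757 × ln(1.586) = 3.118 d.
D_c = (0.146/0.294) × 14.97 × e^(−0.146×3.118) = 0.4966 × 14.97 × 0.6343 = 4.714 mg/L.
Minimum DO = 8.81 − 4.714 = 4.096 mg/L.

t_c ≈ 3.12 d; minimum DO ≈ 4.10 mg/L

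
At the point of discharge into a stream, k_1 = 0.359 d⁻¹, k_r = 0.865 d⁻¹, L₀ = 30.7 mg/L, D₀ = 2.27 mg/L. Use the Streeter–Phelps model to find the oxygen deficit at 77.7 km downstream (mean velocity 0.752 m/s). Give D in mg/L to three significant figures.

Travel time t = x/v = 77.7 km / (0.752 m/s) = 77700 m / 0.752 m/s = 103300 s = 1.196 d.
k_1 L₀/(k_r−k_1) = 0.359×30.7/(0.865−0.359) = 11.02/0.5060 = 21.78 mg/L.
e^(−k_1 t) = e^(−0.359×1.196) = 0.6509; e^(−k_r t) = e^(−0.865×1.196) = 0.3554.
D = 21.78 × (0.6509 − 0.3554) + 2.27 × 0.3554 = 6.437 + 0.8068 = 7.244 mg/L.

D ≈ 7.24 mg/L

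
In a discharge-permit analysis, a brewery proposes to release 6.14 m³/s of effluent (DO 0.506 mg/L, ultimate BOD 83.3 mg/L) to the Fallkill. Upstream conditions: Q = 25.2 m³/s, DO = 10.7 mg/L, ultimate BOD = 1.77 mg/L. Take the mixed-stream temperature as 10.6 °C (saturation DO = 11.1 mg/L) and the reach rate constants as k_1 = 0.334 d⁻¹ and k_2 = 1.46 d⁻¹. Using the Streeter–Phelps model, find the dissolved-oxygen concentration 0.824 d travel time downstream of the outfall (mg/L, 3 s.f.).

Mixed DO = (25.2×10.7 + 6.14×0.506)/(25.2+6.14) = 272.7/31.34 = 8.703 mg/L.
Mixed L₀ = (25.2×1.77 + 6.14×83.3)/(31.34) = 556.1/31.34 = 17.74 mg/L.
Initial deficit D₀ = C_s − DO₀ = 11.1 − 8.703 = 2.397 mg/L.
D(0.824) = [0.334×17.74/(1.46−0.334)](e^(−0.334×0.824) − e^(−1.46×0.824)) + 2.397 e^(−1.46×0.824)
= 5.263 × (0.7594 − 0.3003) + 2.397 × 0.3003 = 3.136 mg/L.
DO = 11.1 − 3.136 = 7.964 mg/L.

DO ≈ 7.96 mg/L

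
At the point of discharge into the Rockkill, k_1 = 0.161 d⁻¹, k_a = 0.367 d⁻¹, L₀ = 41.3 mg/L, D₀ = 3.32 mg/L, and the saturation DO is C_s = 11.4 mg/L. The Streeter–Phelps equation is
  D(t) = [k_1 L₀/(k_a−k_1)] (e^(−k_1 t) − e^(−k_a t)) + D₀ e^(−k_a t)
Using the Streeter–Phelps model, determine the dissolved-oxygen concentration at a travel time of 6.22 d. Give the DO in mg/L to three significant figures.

k_1 L₀/(k_a−k_1) = 0.161×41.3/(0.367−0.161) = 6.649/0.2060 = 32.28 mg/L.
e^(−k_1 t) = e^(−0.161×6.220) = 0.3674; e^(−k_a t) = e^(−0.367×6.220) = 0.1020.
D = 32.28 × (0.3674 − 0.1020) + 3.32 × 0.1020 = 8.565 + 0.3387 = 8.904 mg/L.
DO = C_s − D = 11.4 − 8.904 = 2.496 mg/L.

DO ≈ 2.50 mg/L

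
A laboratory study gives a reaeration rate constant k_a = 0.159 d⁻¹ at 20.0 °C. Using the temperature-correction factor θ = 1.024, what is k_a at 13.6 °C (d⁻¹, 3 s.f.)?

k_a ≈ 0.137 d⁻¹

k_a(T₂) = k_a(T₁) · θ^(T₂−T₁) = 0.159 × 1.024^(13.6−20.0)
= 0.159 × 1.024^-6.40 = 0.159 × 0.8592 = 0.1366 d⁻¹.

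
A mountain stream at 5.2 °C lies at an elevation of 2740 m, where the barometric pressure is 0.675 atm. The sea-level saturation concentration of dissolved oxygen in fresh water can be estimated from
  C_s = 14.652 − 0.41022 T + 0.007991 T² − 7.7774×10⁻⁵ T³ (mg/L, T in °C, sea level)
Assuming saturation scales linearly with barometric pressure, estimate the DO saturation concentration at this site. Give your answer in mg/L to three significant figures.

C_s ≈ 8.59 mg/L

At sea level: C_s = 14.652 − 0.41022×5.2 + 0.007991×5.2² − 7.7774×10⁻⁵×5.2³ = 12.72 mg/L.
Pressure correction: C_s' = 12.72 × 0.675 = 8.589 mg/L.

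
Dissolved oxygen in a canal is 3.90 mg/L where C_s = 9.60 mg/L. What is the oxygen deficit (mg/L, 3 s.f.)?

D = C_s − C = 9.60 − 3.90 = 5.70 mg/L.

D ≈ 5.70 mg/L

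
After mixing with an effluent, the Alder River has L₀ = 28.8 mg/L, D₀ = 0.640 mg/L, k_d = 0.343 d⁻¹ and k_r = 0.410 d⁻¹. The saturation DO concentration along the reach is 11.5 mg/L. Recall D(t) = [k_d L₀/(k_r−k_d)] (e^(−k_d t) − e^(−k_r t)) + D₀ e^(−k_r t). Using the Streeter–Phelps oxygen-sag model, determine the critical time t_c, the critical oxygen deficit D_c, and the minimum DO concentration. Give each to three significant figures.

t_c ≈ 2.60 d; D_c ≈ 9.88 mg/L; min DO ≈ 1.62 mg/L

t_c = [1/(k_r−k_d)] ln[(k_r/k_d)(1 − D₀(k_r−k_d)/(k_d L₀))]
= [1/(0.410−0.343)] ln[(0.410/0.343)(1 − 0.640×0.06700/(0.343×28.8))]
= (1/0.06700) ln[1.195 × 0.9957] = 14.93 × ln(1.190) = 14.93 × 0.1741 = 2.598 d.
D_c = (k_d/k_r) L₀ e^(−k_d t_c) = (0.343/0.410) × 28.8 × e^(−0.343×2.598) = 0.8366 × 28.8 × 0.4102 = 9.883 mg/L.
Minimum DO = C_s − D_c = 11.5 − 9.883 = 1.617 mg/L.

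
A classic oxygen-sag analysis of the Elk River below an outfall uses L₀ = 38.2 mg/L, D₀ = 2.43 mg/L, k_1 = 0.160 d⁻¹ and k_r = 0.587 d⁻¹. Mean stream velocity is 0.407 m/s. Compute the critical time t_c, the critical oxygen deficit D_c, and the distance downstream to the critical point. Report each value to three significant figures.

t_c ≈ 2.61 d; D_c ≈ 6.86 mg/L; x_c ≈ 91.7 km

t_c = [1/(k_r−k_1)] ln[(k_r/k_1)(1 − D₀(k_r−k_1)/(k_1 L₀))]
= [1/(0.587−0.160)] ln[(0.587/0.160)(1 − 2.43×0.4270/(0.160×38.2))]
= (1/0.4270) ln[3.669 × 0.8302] = 2.342 × ln(3.046) = 2.342 × 1.114 = 2.608 d.
L(t_c) = L₀ e^(−k_1 t_c) = 38.2 × 0.6588 = 25.17 mg/L, and at the critical point k_r D_c = k_1 L, so D_c = (0.160/0.587) × 25.17 = 6.859 mg/L.
x_c = v t_c = 0.407 m/s × 2.608 d × 86400 s/d = 91730 m ≈ 91.7 km.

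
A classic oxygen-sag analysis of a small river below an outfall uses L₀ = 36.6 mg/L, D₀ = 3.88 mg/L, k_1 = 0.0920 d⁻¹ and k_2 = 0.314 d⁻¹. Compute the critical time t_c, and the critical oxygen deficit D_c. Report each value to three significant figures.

With k_2/k_1 = 3.413 and 1 − D₀(k_2−k_1)/(k_1 L₀) = 0.7442,
t_c = ln(3.413 × 0.7442) / (0.314 − 0.0920) = ln(2.540) / 0.2220 = 0.9321/0.2220 = 4.199 d.
D_c = (k_1/k_2) L₀ e^(−k_1 t_c) = (0.0920/0.314) × 36.6 × e^(−0.0920×4.199) = 0.2930 × 36.6 × 0.6796 = 7.287 mg/L.

t_c ≈ 4.20 d; D_c ≈ 7.29 mg/L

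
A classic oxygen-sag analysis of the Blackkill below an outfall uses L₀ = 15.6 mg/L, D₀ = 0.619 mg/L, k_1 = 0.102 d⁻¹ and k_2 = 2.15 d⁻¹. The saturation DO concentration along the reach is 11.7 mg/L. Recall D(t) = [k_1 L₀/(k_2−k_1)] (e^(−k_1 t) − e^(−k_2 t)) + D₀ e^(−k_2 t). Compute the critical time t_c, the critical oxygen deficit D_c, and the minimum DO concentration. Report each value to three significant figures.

t_c ≈ 0.711 d; D_c ≈ 0.688 mg/L; min DO ≈ 11.0 mg/L

At the critical point dD/dt = 0, so k_1 L₀ e^(−k_1 t) = k_2 D. Substituting D(t) from the Streeter–Phelps equation and solving for t gives
t_c = ln[(k_2/k_1)(1 − D₀(k_2−k_1)/(k_1 L₀))] / (k_2−k_1).
Here k_2−k_1 = 2.048 d⁻¹ and 1 − D₀(k_2−k_1)/(k_1 L₀) = 1 − 0.619×2.048/(0.102×15.6) = 0.2033, so
t_c = ln(21.08 × 0.2033) / 2.048 = 1.455 / 2.048 = 0.7105 d.
D_c = (k_1/k_2) L₀ e^(−k_1 t_c) = (0.102/2.15) × 15.6 × e^(−0.102×0.7105) = 0.04744 × 15.6 × 0.9301 = 0.6884 mg/L.
Minimum DO = C_s − D_c = 11.7 − 0.6884 = 11.01 mg/L.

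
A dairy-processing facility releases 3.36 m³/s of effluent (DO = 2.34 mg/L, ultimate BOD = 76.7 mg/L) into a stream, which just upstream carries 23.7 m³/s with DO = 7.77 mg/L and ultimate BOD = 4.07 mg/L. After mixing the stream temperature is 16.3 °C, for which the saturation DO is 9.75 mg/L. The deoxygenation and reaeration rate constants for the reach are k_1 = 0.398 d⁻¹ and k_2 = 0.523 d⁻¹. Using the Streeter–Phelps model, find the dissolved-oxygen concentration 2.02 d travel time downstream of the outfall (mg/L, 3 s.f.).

DO ≈ 4.67 mg/L

Mixed DO = (23.7×7.77 + 3.36×2.34)/(23.7+3.36) = 192.0/27.06 = 7.096 mg/L.
Mixed L₀ = (23.7×4.07 + 3.36×76.7)/(27.06) = 354.2/27.06 = 13.09 mg/L.
Initial deficit D₀ = C_s − DO₀ = 9.75 − 7.096 = 2.654 mg/L.
D(2.02) = [0.398×13.09/(0.523−0.398)](e^(−0.398×2.02) − e^(−0.523×2.02)) + 2.654 e^(−0.523×2.02)
= 41.67 × (0.4476 − 0.3477) + 2.654 × 0.3477 = 5.085 mg/L.
DO = 9.75 − 5.085 = 4.665 mg/L.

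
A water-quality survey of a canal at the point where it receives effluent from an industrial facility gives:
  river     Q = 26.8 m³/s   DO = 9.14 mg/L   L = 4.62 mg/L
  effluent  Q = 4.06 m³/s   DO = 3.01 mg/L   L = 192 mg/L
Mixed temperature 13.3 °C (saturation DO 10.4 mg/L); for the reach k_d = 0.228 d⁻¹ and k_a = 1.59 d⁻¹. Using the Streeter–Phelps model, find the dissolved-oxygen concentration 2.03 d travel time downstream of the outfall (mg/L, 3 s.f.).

Mixed DO = (26.8×9.14 + 4.06×3.01)/(26.8+4.06) = 257.2/30.86 = 8.334 mg/L.
Mixed L₀ = (26.8×4.62 + 4.06×192)/(30.86) = 903.3/30.86 = 29.27 mg/L.
Initial deficit D₀ = C_s − DO₀ = 10.4 − 8.334 = 2.066 mg/L.
D(2.03) = [0.228×29.27/(1.59−0.228)](e^(−0.228×2.03) − e^(−1.59×2.03)) + 2.066 e^(−1.59×2.03)
= 4.900 × (0.6295 − 0.03965) + 2.066 × 0.03965 = 2.972 mg/L.
DO = 10.4 − 2.972 = 7.428 mg/L.

DO ≈ 7.43 mg/L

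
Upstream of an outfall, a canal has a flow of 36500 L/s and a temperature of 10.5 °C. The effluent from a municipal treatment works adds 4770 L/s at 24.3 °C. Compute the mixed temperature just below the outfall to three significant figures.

Flow-weighted mixing: C = (Q_r C_r + Q_w C_w)/(Q_r + Q_w)
= (36500×10.5 + 4770×24.3)/(36500 + 4770) = 499200/41270 = 12.10 °C.

12.1 °C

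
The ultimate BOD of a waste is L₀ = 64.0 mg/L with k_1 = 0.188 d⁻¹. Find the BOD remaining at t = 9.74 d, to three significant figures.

L ≈ 10.3 mg/L

L_t = L₀ e^(−k_1 t) = 64.0 × e^(−0.188×9.74) = 64.0 × 0.1602 = 10.25 mg/L.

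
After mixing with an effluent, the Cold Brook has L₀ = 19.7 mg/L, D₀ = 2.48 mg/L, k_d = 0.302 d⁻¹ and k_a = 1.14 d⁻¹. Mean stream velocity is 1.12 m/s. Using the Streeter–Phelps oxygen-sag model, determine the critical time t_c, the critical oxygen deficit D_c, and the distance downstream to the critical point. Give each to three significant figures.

With k_a/k_d = 3.775 and 1 − D₀(k_a−k_d)/(k_d L₀) = 0.6507,
t_c = ln(3.775 × 0.6507) / (1.14 − 0.302) = ln(2.456) / 0.8380 = 0.8986/0.8380 = 1.072 d.
L(t_c) = L₀ e^(−k_d t_c) = 19.7 × 0.7234 = 14.25 mg/L, and at the critical point k_a D_c = k_d L, so D_c = (0.302/1.14) × 14.25 = 3.775 mg/L.
x_c = v t_c = 1.12 m/s × 1.072 d × 86400 s/d = 103800 m ≈ 104 km.

t_c ≈ 1.07 d; D_c ≈ 3.78 mg/L; x_c ≈ 104 km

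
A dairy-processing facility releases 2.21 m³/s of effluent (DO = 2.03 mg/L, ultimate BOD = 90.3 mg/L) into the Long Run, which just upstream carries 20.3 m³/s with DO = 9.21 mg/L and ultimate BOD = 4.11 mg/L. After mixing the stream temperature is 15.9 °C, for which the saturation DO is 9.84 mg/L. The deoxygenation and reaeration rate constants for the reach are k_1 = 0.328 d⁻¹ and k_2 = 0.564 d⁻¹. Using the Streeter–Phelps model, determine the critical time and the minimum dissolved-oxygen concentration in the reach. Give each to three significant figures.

t_c ≈ 1.96 d; minimum DO ≈ 6.00 mg/L

Mixed DO = (20.3×9.21 + 2.21×2.03)/(20.3+2.21) = 191.4/22.51 = 8.505 mg/L.
Mixed L₀ = (20.3×4.11 + 2.21×90.3)/(22.51) = 283.0/22.51 = 12.57 mg/L.
Initial deficit D₀ = C_s − DO₀ = 9.84 − 8.505 = 1.335 mg/L.
t_c = (1/0.2360) ln[(0.564/0.328)(1 − 1.335×0.2360/(0.328×12.57))] = 4.237 × ln(1.588) = 1.960 d.
D_c = (0.328/0.564) × 12.57 × e^(−0.328×1.960) = 0.5816 × 12.57 × 0.5258 = 3.844 mg/L.
Minimum DO = 9.84 − 3.844 = 5.996 mg/L.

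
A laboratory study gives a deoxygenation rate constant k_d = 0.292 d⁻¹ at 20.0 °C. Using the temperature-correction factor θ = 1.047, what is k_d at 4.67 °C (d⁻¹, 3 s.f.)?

k_d ≈ 0.144 d⁻¹

k_d(T₂) = k_d(T₁) · θ^(T₂−T₁) = 0.292 × 1.047^(4.67−20.0)
= 0.292 × 1.047^-15.3 = 0.292 × 0.4946 = 0.1444 d⁻¹.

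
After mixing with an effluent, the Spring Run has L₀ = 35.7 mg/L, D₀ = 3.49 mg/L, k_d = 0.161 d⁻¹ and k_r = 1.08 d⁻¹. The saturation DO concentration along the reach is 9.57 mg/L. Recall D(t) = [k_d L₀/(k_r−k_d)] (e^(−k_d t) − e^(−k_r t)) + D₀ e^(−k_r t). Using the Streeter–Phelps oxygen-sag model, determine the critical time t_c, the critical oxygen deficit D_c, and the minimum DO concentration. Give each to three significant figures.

t_c ≈ 1.18 d; D_c ≈ 4.40 mg/L; min DO ≈ 5.17 mg/L

t_c = [1/(k_r−k_d)] ln[(k_r/k_d)(1 − D₀(k_r−k_d)/(k_d L₀))]
= [1/(1.08−0.161)] ln[(1.08/0.161)(1 − 3.49×0.9190/(0.161×35.7))]
= (1/0.9190) ln[6.708 × 0.4420] = 1.088 × ln(2.965) = 1.088 × 1.087 = 1.183 d.
L(t_c) = L₀ e^(−k_d t_c) = 35.7 × 0.8266 = 29.51 mg/L, and at the critical point k_r D_c = k_d L, so D_c = (0.161/1.08) × 29.51 = 4.399 mg/L.
Minimum DO = C_s − D_c = 9.57 − 4.399 = 5.171 mg/L.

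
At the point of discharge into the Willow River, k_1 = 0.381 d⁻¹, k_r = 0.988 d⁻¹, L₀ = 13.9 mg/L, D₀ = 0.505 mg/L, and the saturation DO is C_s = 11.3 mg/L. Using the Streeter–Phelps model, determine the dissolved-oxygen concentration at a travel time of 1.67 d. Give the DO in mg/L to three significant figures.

DO ≈ 8.26 mg/L

k_1 L₀/(k_r−k_1) = 0.381×13.9/(0.988−0.381) = 5.296/0.6070 = 8.725 mg/L.
e^(−k_1 t) = e^(−0.381×1.670) = 0.5293; e^(−k_r t) = e^(−0.988×1.670) = 0.1921.
D = 8.725 × (0.5293 − 0.1921) + 0.505 × 0.1921 = 2.942 + 0.09699 = 3.039 mg/L.
DO = C_s − D = 11.3 − 3.039 = 8.261 mg/L.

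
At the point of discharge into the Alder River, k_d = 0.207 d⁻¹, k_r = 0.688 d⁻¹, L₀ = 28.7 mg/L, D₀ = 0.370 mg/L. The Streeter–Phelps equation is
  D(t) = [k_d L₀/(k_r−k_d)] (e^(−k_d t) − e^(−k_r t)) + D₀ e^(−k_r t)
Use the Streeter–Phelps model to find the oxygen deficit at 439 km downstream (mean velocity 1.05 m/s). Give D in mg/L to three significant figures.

D ≈ 4.11 mg/L

Travel time t = x/v = 439 km / (1.05 m/s) = 439000 m / 1.05 m/s = 418100 s = 4.839 d.
k_d L₀/(k_r−k_d) = 0.207×28.7/(0.688−0.207) = 5.941/0.4810 = 12.35 mg/L.
e^(−k_d t) = e^(−0.207×4.839) = 0.3673; e^(−k_r t) = e^(−0.688×4.839) = 0.03582.
D = 12.35 × (0.3673 − 0.03582) + 0.370 × 0.03582 = 4.094 + 0.01325 = 4.107 mg/L.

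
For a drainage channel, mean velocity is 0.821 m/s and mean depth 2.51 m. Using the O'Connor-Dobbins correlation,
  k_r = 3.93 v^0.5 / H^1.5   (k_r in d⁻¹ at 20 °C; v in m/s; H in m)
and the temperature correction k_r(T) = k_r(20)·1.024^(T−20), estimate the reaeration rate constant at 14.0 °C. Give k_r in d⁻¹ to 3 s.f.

k_r ≈ 0.777 d⁻¹

k_r(20) = 3.93 × 0.821^0.5 / 2.51^1.5 = 3.93 × 0.9061 / 3.977 = 0.8955 d⁻¹.
k_r(14.0) = 0.8955 × 1.024^(14.0−20) = 0.8955 × 0.8674 = 0.7767 d⁻¹.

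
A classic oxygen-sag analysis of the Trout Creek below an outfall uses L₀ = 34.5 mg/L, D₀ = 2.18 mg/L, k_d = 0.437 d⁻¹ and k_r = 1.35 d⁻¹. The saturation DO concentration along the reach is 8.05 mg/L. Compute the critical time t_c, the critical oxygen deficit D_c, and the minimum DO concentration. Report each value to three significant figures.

t_c = [1/(k_r−k_d)] ln[(k_r/k_d)(1 − D₀(k_r−k_d)/(k_d L₀))]
= [1/(1.35−0.437)] ln[(1.35/0.437)(1 − 2.18×0.9130/(0.437×34.5))]
= (1/0.9130) ln[3.089 × 0.8680] = 1.095 × ln(2.681) = 1.095 × 0.9863 = 1.080 d.
D_c = (k_d/k_r) L₀ e^(−k_d t_c) = (0.437/1.35) × 34.5 × e^(−0.437×1.080) = 0.3237 × 34.5 × 0.6237 = 6.965 mg/L.
Minimum DO = C_s − D_c = 8.05 − 6.965 = 1.085 mg/L.

t_c ≈ 1.08 d; D_c ≈ 6.97 mg/L; min DO ≈ 1.08 mg/L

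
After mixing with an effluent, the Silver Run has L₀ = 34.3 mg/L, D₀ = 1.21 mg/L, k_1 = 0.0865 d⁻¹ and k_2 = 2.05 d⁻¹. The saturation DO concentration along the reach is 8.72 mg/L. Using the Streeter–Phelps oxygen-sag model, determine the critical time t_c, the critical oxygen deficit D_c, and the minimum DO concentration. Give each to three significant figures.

t_c ≈ 0.791 d; D_c ≈ 1.35 mg/L; min DO ≈ 7.37 mg/L

At the critical point dD/dt = 0, so k_1 L₀ e^(−k_1 t) = k_2 D. Substituting D(t) from the Streeter–Phelps equation and solving for t gives
t_c = ln[(k_2/k_1)(1 − D₀(k_2−k_1)/(k_1 L₀))] / (k_2−k_1).
Here k_2−k_1 = 1.963 d⁻¹ and 1 − D₀(k_2−k_1)/(k_1 L₀) = 1 − 1.21×1.963/(0.0865×34.3) = 0.1992, so
t_c = ln(23.70 × 0.1992) / 1.963 = 1.552 / 1.963 = 0.7905 d.
L(t_c) = L₀ e^(−k_1 t_c) = 34.3 × 0.9339 = 32.03 mg/L, and at the critical point k_2 D_c = k_1 L, so D_c = (0.0865/2.05) × 32.03 = 1.352 mg/L.
Minimum DO = C_s − D_c = 8.72 − 1.352 = 7.368 mg/L.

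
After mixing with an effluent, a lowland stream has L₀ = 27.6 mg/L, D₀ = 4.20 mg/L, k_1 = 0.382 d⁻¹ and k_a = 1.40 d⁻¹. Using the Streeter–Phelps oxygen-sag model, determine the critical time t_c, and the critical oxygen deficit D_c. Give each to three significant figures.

t_c ≈ 0.765 d; D_c ≈ 5.62 mg/L

With k_a/k_1 = 3.665 and 1 − D₀(k_a−k_1)/(k_1 L₀) = 0.5945,
t_c = ln(3.665 × 0.5945) / (1.40 − 0.382) = ln(2.179) / 1.018 = 0.7787/1.018 = 0.7650 d.
L(t_c) = L₀ e^(−k_1 t_c) = 27.6 × 0.7466 = 20.61 mg/L, and at the critical point k_a D_c = k_1 L, so D_c = (0.382/1.40) × 20.61 = 5.623 mg/L.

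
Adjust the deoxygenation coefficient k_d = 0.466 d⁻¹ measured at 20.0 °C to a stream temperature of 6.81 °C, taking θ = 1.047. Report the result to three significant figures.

k_d(T₂) = k_d(T₁) · θ^(T₂−T₁) = 0.466 × 1.047^(6.81−20.0)
= 0.466 × 1.047^-13.2 = 0.466 × 0.5456 = 0.2543 d⁻¹.

k_d ≈ 0.254 d⁻¹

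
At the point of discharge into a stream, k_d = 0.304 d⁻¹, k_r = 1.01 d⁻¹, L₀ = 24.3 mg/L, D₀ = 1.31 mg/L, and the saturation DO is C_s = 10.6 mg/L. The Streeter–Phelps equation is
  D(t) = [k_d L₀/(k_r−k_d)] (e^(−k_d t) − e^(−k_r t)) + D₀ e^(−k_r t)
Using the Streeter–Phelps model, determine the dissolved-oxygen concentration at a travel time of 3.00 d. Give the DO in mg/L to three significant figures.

DO ≈ 6.84 mg/L

k_d L₀/(k_r−k_d) = 0.304×24.3/(1.01−0.304) = 7.387/0.7060 = 10.46 mg/L.
e^(−k_d t) = e^(−0.304×3.000) = 0.4017; e^(−k_r t) = e^(−1.01×3.000) = 0.04832.
D = 10.46 × (0.4017 − 0.04832) + 1.31 × 0.04832 = 3.698 + 0.06329 = 3.761 mg/L.
DO = C_s − D = 10.6 − 3.761 = 6.839 mg/L.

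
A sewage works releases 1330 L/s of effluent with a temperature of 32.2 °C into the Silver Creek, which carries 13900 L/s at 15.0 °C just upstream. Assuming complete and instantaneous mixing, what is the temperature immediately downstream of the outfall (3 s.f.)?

16.5 °C

Flow-weighted mixing: C = (Q_r C_r + Q_w C_w)/(Q_r + Q_w)
= (13900×15.0 + 1330×32.2)/(13900 + 1330) = 251300/15230 = 16.50 °C.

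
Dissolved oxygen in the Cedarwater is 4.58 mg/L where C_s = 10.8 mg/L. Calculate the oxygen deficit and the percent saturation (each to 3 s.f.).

D ≈ 6.22 mg/L; 42.4 % saturation

D = C_s − C = 10.8 − 4.58 = 6.22 mg/L.
% saturation = 4.58/10.8 × 100 = 42.4 %.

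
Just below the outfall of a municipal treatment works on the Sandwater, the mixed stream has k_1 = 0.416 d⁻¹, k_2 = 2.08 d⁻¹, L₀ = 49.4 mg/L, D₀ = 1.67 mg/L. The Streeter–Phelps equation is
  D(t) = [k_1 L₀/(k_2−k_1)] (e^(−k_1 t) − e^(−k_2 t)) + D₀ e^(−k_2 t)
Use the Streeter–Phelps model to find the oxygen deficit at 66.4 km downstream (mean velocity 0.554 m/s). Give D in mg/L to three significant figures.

Travel time t = x/v = 66.4 km / (0.554 m/s) = 66400 m / 0.554 m/s = 119900 s = 1.387 d.
k_1 L₀/(k_2−k_1) = 0.416×49.4/(2.08−0.416) = 20.55/1.664 = 12.35 mg/L.
e^(−k_1 t) = e^(−0.416×1.387) = 0.5615; e^(−k_2 t) = e^(−2.08×1.387) = 0.05583.
D = 12.35 × (0.5615 − 0.05583) + 1.67 × 0.05583 = 6.245 + 0.09324 = 6.339 mg/L.

D ≈ 6.34 mg/L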